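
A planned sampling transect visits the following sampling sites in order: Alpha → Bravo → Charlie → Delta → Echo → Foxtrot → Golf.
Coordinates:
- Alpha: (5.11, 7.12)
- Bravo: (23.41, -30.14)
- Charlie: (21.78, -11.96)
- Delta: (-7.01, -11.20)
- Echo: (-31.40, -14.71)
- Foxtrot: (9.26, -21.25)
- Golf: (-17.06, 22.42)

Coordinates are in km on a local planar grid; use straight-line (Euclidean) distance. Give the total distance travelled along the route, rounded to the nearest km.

Leg distances:
Alpha→Bravo: 41.5 km  (cumulative 41.5 km)
Bravo→Charlie: 18.3 km  (cumulative 59.8 km)
Charlie→Delta: 28.8 km  (cumulative 88.6 km)
Delta→Echo: 24.6 km  (cumulative 113.2 km)
Echo→Foxtrot: 41.2 km  (cumulative 154.4 km)
Foxtrot→Golf: 51.0 km  (cumulative 205.4 km)
Total route length ≈ 205 km.

205 km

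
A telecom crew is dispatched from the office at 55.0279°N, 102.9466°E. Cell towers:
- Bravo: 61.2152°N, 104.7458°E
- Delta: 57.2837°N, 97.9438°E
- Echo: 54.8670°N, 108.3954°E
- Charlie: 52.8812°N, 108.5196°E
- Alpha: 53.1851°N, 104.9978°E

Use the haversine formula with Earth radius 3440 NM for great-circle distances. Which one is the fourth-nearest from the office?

Distance to each, sorted:
Alpha: 132.1 NM
Echo: 188.1 NM
Delta: 215.1 NM
Charlie: 235.2 NM
Bravo: 375.8 NM
The fourth-nearest is Charlie at 235.2 NM.

Charlie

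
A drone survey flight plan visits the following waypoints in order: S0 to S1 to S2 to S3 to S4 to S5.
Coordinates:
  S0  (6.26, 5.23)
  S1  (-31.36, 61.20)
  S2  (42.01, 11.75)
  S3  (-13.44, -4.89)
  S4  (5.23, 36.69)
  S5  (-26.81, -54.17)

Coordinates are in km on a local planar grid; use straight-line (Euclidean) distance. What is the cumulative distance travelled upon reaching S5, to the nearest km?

356 km

Leg distances:
S0→S1: 67.4 km  (cumulative 67.4 km)
S1→S2: 88.5 km  (cumulative 155.9 km)
S2→S3: 57.9 km  (cumulative 213.8 km)
S3→S4: 45.6 km  (cumulative 259.4 km)
S4→S5: 96.3 km  (cumulative 355.7 km)
Cumulative distance at S5 ≈ 356 km.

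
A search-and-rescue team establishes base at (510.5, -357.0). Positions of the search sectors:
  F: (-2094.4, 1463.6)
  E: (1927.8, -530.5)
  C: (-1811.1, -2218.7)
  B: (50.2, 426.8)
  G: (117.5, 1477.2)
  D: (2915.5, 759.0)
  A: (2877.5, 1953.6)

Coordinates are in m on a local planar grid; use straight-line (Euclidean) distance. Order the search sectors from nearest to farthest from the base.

B, E, G, D, C, F, A

Distance from the base at (510.5, -357.0) to each:
B (50.2, 426.8): 909.0 m
E (1927.8, -530.5): 1427.9 m
G (117.5, 1477.2): 1875.8 m
D (2915.5, 759.0): 2651.3 m
C (-1811.1, -2218.7): 2975.9 m
F (-2094.4, 1463.6): 3178.1 m
A (2877.5, 1953.6): 3307.8 m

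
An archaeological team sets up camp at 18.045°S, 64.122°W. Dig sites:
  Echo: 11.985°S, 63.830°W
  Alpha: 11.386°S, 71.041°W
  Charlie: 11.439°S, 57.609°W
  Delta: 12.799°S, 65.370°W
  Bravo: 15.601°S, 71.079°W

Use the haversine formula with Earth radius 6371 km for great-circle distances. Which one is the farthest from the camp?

Alpha

Distance to each, sorted:
Alpha: 1049.4 km
Charlie: 1014.6 km
Bravo: 788.7 km
Echo: 674.6 km
Delta: 598.5 km
The farthest is Alpha at 1049.4 km.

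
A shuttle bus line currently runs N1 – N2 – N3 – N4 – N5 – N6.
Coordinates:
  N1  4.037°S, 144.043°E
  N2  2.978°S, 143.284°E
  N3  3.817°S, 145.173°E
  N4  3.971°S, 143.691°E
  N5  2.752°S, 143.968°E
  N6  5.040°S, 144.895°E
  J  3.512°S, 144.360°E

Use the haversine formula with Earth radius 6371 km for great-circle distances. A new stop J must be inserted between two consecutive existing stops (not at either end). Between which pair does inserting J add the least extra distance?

between N2 and N3

Added distance for inserting J between each consecutive pair:
N1–N2: 56.8 km
N2–N3: 0.3 km
N3–N4: 21.2 km
N4–N5: 46.2 km
N5–N6: 0.6 km
Smallest added distance is 0.3 km, inserting between N2 and N3.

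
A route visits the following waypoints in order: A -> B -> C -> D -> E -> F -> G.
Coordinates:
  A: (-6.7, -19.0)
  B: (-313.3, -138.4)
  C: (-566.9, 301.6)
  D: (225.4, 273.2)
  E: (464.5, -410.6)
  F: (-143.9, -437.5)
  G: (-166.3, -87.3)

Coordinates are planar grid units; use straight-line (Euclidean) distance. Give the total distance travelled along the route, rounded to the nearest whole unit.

3314

Leg distances:
A→B: 329.0  (cumulative 329.0)
B→C: 507.9  (cumulative 836.9)
C→D: 792.8  (cumulative 1629.7)
D→E: 724.4  (cumulative 2354.1)
E→F: 609.0  (cumulative 2963.1)
F→G: 350.9  (cumulative 3314.0)
Total route length ≈ 3314.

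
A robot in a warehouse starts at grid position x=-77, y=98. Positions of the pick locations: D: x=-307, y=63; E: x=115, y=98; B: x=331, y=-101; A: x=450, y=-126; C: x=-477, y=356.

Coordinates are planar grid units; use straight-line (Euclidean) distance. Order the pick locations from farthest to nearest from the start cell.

A, C, B, D, E

Distances from the start cell:
A x=450, y=-126: 572.6
C x=-477, y=356: 476.0
B x=331, y=-101: 453.9
D x=-307, y=63: 232.6
E x=115, y=98: 192.0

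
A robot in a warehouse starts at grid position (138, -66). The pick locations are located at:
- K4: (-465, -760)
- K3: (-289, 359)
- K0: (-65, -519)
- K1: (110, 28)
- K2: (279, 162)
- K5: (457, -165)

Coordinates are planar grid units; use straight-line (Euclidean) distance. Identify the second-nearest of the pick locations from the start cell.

Distances from the start cell ((138, -66)):
K1: 98.1
K2: 268.1
K5: 334.0
K0: 496.4
K3: 602.5
K4: 919.4
The second-nearest is K2 at 268.1.

K2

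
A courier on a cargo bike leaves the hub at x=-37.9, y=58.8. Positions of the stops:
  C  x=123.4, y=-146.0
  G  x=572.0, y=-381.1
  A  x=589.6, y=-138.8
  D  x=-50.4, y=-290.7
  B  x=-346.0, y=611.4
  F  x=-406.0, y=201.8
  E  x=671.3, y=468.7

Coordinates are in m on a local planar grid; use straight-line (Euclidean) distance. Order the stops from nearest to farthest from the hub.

Computing each straight-line distance from x=-37.9, y=58.8:
C x=123.4, y=-146.0: 260.7 m
D x=-50.4, y=-290.7: 349.7 m
F x=-406.0, y=201.8: 394.9 m
B x=-346.0, y=611.4: 632.7 m
A x=589.6, y=-138.8: 657.9 m
G x=572.0, y=-381.1: 752.0 m
E x=671.3, y=468.7: 819.1 m

C, D, F, B, A, G, E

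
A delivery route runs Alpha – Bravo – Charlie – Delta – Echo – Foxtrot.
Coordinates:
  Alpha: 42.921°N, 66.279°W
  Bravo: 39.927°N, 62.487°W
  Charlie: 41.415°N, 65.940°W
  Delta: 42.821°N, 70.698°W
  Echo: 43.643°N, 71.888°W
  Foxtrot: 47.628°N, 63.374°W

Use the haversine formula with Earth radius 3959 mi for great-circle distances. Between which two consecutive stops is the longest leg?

Leg distances:
Alpha→Bravo: 285.2 mi
Bravo→Charlie: 208.1 mi
Charlie→Delta: 262.5 mi
Delta→Echo: 82.6 mi
Echo→Foxtrot: 494.6 mi
The longest leg is Echo–Foxtrot at 494.6 mi.

Echo–Foxtrot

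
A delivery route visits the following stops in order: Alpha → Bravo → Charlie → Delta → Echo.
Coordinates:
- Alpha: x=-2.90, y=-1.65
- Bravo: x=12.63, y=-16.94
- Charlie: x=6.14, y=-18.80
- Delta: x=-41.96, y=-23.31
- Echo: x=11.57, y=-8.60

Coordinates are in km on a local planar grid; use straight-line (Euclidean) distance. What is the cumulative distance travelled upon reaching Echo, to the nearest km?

132 km

Leg distances:
Alpha→Bravo: 21.8 km  (cumulative 21.8 km)
Bravo→Charlie: 6.8 km  (cumulative 28.5 km)
Charlie→Delta: 48.3 km  (cumulative 76.9 km)
Delta→Echo: 55.5 km  (cumulative 132.4 km)
Cumulative distance at Echo ≈ 132 km.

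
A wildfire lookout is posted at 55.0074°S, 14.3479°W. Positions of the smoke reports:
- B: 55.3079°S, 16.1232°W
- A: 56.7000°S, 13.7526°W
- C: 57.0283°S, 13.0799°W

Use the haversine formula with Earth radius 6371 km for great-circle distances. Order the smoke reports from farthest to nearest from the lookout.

C, A, B

Computing each great-circle distance from 55.0074°S, 14.3479°W:
C 57.0283°S, 13.0799°W: 238.1 km
A 56.7000°S, 13.7526°W: 191.8 km
B 55.3079°S, 16.1232°W: 117.6 km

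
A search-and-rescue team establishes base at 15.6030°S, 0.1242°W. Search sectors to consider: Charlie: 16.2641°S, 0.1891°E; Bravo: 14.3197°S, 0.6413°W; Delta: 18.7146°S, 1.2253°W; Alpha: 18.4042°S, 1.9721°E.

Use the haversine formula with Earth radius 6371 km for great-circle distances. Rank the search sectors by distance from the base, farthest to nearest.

Computing each great-circle distance from 15.6030°S, 0.1242°W:
Alpha 18.4042°S, 1.9721°E: 383.0 km
Delta 18.7146°S, 1.2253°W: 365.2 km
Bravo 14.3197°S, 0.6413°W: 153.1 km
Charlie 16.2641°S, 0.1891°E: 80.8 km

Alpha, Delta, Bravo, Charlie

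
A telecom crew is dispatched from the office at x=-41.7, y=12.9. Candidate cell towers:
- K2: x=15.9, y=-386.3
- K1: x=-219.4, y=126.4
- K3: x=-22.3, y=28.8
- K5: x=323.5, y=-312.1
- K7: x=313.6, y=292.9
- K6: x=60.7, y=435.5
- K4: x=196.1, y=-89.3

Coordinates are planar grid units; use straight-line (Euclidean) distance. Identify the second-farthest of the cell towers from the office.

K7

Distance to each, sorted:
K5: 488.9
K7: 452.4
K6: 434.8
K2: 403.3
K4: 258.8
K1: 210.9
K3: 25.1
The second-farthest is K7 at 452.4.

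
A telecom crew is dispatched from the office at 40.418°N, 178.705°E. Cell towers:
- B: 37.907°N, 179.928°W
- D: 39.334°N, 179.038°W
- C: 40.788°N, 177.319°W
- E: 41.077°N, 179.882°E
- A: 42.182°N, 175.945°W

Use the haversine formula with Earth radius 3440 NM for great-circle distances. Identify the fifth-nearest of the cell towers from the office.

A

Distance to each, sorted:
E: 66.6 NM
D: 122.7 NM
B: 163.6 NM
C: 182.6 NM
A: 263.5 NM
The fifth-nearest is A at 263.5 NM.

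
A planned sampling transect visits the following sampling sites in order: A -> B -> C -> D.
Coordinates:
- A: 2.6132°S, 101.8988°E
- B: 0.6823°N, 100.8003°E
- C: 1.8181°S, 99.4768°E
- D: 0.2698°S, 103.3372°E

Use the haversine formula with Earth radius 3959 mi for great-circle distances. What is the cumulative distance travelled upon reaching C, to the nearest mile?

Leg distances:
A→B: 240.0 mi  (cumulative 240.0 mi)
B→C: 195.5 mi  (cumulative 435.5 mi)
Cumulative distance at C ≈ 435 mi.

435 mi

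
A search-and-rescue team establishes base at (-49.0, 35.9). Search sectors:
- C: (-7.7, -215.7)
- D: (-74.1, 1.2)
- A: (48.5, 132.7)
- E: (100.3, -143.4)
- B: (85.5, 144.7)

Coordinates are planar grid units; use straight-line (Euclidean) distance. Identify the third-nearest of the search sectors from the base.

Distance to each, sorted:
D: 42.8
A: 137.4
B: 173.0
E: 233.3
C: 255.0
The third-nearest is B at 173.0.

B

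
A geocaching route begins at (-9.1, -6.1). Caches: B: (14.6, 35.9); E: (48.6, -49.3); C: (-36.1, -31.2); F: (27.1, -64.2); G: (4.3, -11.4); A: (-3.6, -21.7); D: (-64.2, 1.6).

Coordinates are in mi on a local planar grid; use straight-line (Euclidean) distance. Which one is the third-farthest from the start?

Distance to each, sorted:
E: 72.1 mi
F: 68.5 mi
D: 55.6 mi
B: 48.2 mi
C: 36.9 mi
A: 16.5 mi
G: 14.4 mi
The third-farthest is D at 55.6 mi.

D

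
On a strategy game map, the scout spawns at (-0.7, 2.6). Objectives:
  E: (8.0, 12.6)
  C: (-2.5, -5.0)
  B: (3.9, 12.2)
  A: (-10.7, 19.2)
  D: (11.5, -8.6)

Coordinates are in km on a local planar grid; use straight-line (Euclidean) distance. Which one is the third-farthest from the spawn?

E

Distances from the spawn ((-0.7, 2.6)):
A: 19.4 km
D: 16.6 km
E: 13.3 km
B: 10.6 km
C: 7.8 km
The third-farthest is E at 13.3 km.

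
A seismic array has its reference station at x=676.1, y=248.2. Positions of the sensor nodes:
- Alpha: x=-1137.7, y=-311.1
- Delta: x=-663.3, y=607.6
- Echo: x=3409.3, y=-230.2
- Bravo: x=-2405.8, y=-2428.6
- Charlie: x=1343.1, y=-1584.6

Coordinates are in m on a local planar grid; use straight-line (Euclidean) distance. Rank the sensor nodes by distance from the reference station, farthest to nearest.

Bravo, Echo, Charlie, Alpha, Delta

Distances from the reference station:
Bravo x=-2405.8, y=-2428.6: 4082.1 m
Echo x=3409.3, y=-230.2: 2774.8 m
Charlie x=1343.1, y=-1584.6: 1950.4 m
Alpha x=-1137.7, y=-311.1: 1898.1 m
Delta x=-663.3, y=607.6: 1386.8 m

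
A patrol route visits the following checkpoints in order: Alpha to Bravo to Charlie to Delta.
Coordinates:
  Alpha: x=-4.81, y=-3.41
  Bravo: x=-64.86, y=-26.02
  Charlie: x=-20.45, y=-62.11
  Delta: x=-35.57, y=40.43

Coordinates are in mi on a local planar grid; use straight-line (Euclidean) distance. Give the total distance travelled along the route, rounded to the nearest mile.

225 mi

Leg distances:
Alpha→Bravo: 64.2 mi  (cumulative 64.2 mi)
Bravo→Charlie: 57.2 mi  (cumulative 121.4 mi)
Charlie→Delta: 103.6 mi  (cumulative 225.0 mi)
Total route length ≈ 225 mi.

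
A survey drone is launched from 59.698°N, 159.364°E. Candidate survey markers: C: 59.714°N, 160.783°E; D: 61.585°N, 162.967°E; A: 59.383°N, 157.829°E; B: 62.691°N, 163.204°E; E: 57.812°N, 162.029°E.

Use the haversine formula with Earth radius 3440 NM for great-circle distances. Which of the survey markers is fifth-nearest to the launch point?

B

Distances from the launch point (59.698°N, 159.364°E):
C: 43.0 NM
A: 50.4 NM
E: 140.4 NM
D: 155.1 NM
B: 211.2 NM
The fifth-nearest is B at 211.2 NM.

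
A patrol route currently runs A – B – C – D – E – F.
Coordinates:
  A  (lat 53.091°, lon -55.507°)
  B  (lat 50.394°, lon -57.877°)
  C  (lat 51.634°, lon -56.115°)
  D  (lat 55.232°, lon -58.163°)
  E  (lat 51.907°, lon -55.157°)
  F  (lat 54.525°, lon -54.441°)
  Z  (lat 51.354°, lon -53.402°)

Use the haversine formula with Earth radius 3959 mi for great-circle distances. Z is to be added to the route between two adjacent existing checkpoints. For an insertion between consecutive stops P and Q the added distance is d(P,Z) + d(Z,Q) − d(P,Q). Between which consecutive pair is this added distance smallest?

Added distance for inserting Z between each consecutive pair:
A–B: 143.4 mi
B–C: 209.4 mi
C–D: 188.0 mi
D–E: 155.9 mi
E–F: 124.4 mi
Smallest added distance is 124.4 mi, inserting between E and F.

between E and F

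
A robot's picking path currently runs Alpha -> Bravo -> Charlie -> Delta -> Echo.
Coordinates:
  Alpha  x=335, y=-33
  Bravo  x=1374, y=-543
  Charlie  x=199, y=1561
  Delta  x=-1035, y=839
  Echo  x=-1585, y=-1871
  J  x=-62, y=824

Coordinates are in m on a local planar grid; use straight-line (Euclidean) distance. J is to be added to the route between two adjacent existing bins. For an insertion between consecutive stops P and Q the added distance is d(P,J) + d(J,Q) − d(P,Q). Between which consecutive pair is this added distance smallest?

Added distance for inserting J between each consecutive pair:
Alpha–Bravo: 1769.7 m
Bravo–Charlie: 354.6 m
Charlie–Delta: 325.3 m
Delta–Echo: 1303.4 m
Smallest added distance is 325.3 m, inserting between Charlie and Delta.

between Charlie and Delta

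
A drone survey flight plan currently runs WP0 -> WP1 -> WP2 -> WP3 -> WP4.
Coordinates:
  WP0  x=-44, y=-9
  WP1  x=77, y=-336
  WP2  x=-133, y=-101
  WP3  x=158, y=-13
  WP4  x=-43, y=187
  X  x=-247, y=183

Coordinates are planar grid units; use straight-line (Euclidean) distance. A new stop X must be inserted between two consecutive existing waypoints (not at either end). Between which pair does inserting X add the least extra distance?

Added distance for inserting X between each consecutive pair:
WP0–WP1: 542.6
WP1–WP2: 602.7
WP2–WP3: 451.9
WP3–WP4: 370.4
Smallest added distance is 370.4, inserting between WP3 and WP4.

between WP3 and WP4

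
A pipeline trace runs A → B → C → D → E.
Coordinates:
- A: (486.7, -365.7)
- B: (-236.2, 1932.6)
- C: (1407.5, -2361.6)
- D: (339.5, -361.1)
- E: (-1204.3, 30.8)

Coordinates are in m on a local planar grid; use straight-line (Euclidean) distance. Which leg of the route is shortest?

D–E

Leg distances:
A→B: 2409.3 m
B→C: 4598.0 m
C→D: 2267.7 m
D→E: 1592.8 m
The shortest leg is D–E at 1592.8 m.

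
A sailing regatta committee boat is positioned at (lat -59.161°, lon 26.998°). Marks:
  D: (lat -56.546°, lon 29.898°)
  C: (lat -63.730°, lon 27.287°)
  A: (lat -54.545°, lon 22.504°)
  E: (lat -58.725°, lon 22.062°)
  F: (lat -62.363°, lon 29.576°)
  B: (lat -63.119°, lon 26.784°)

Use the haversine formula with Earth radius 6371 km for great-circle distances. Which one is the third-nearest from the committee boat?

F

Distance to each, sorted:
E: 287.2 km
D: 337.6 km
F: 382.5 km
B: 440.3 km
C: 508.3 km
A: 581.2 km
The third-nearest is F at 382.5 km.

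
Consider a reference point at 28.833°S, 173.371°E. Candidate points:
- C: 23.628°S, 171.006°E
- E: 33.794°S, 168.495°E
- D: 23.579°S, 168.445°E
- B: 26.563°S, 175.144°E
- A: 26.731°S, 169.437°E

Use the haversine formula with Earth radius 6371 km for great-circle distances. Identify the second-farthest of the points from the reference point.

E

Distances from the reference point (28.833°S, 173.371°E):
D: 763.2 km
E: 720.1 km
C: 624.9 km
A: 452.1 km
B: 306.9 km
The second-farthest is E at 720.1 km.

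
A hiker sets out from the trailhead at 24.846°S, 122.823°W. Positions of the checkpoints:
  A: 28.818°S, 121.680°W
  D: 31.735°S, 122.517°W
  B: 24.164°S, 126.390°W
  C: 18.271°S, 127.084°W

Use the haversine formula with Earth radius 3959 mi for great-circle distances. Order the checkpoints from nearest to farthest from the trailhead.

Computing each great-circle distance from 24.846°S, 122.823°W:
B 24.164°S, 126.390°W: 229.2 mi
A 28.818°S, 121.680°W: 283.4 mi
D 31.735°S, 122.517°W: 476.4 mi
C 18.271°S, 127.084°W: 530.3 mi

B, A, D, C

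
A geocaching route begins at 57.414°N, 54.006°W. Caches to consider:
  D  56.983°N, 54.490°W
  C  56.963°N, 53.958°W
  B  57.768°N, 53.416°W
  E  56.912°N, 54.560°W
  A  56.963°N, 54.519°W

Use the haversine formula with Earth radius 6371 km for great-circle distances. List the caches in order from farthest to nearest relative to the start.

Distance from the start at 57.414°N, 54.006°W to each:
E 56.912°N, 54.560°W: 65.1 km
A 56.963°N, 54.519°W: 58.9 km
D 56.983°N, 54.490°W: 56.1 km
B 57.768°N, 53.416°W: 52.8 km
C 56.963°N, 53.958°W: 50.2 km

E, A, D, B, C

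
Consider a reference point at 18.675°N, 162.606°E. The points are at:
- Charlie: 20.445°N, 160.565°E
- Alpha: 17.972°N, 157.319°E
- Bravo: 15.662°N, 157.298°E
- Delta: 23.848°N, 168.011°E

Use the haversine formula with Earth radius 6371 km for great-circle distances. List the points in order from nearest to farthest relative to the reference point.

Computing each great-circle distance from 18.675°N, 162.606°E:
Charlie 20.445°N, 160.565°E: 290.6 km
Alpha 17.972°N, 157.319°E: 563.5 km
Bravo 15.662°N, 157.298°E: 655.9 km
Delta 23.848°N, 168.011°E: 802.6 km

Charlie, Alpha, Bravo, Delta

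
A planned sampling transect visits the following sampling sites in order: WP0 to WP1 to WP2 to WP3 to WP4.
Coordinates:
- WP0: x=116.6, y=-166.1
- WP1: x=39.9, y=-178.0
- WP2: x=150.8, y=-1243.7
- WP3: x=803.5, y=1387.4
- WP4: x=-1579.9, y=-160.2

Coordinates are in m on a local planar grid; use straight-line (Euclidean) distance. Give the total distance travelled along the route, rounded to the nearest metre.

Leg distances:
WP0→WP1: 77.6 m  (cumulative 77.6 m)
WP1→WP2: 1071.5 m  (cumulative 1149.1 m)
WP2→WP3: 2710.8 m  (cumulative 3859.9 m)
WP3→WP4: 2841.8 m  (cumulative 6701.7 m)
Total route length ≈ 6702 m.

6702 m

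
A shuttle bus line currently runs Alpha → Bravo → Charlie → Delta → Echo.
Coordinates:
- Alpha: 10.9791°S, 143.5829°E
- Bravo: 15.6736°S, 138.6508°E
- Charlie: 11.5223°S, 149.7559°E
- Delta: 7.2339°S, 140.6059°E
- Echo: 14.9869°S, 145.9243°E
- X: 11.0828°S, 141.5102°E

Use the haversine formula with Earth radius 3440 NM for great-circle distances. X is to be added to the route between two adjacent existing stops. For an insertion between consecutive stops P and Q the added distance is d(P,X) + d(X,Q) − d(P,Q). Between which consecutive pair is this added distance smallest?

between Delta and Echo

Added distance for inserting X between each consecutive pair:
Alpha–Bravo: 41.6 NM
Bravo–Charlie: 114.3 NM
Charlie–Delta: 123.5 NM
Delta–Echo: 24.9 NM
Smallest added distance is 24.9 NM, inserting between Delta and Echo.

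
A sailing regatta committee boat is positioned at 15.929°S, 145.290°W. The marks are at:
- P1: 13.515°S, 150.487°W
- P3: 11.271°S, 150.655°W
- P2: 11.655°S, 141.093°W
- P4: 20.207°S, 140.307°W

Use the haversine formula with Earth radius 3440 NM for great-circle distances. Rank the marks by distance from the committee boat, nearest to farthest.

Computing each great-circle distance from 15.929°S, 145.290°W:
P1 13.515°S, 150.487°W: 334.7 NM
P2 11.655°S, 141.093°W: 354.5 NM
P4 20.207°S, 140.307°W: 383.2 NM
P3 11.271°S, 150.655°W: 419.7 NM

P1, P2, P4, P3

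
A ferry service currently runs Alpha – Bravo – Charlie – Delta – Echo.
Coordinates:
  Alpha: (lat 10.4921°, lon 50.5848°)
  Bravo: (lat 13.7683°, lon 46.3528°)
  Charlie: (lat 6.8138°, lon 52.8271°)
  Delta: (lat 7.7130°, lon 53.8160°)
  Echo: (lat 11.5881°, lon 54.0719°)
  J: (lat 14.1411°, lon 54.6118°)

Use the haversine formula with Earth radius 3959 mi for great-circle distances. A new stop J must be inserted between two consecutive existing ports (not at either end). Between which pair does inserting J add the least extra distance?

between Delta and Echo

Added distance for inserting J between each consecutive pair:
Alpha–Bravo: 560.5 mi
Bravo–Charlie: 423.5 mi
Charlie–Delta: 876.1 mi
Delta–Echo: 359.2 mi
Smallest added distance is 359.2 mi, inserting between Delta and Echo.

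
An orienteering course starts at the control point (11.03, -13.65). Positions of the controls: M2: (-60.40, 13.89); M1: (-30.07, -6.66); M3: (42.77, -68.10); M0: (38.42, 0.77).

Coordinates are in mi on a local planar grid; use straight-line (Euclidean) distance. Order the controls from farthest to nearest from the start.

M2, M3, M1, M0

Distances from the start:
M2 (-60.40, 13.89): 76.6 mi
M3 (42.77, -68.10): 63.0 mi
M1 (-30.07, -6.66): 41.7 mi
M0 (38.42, 0.77): 31.0 mi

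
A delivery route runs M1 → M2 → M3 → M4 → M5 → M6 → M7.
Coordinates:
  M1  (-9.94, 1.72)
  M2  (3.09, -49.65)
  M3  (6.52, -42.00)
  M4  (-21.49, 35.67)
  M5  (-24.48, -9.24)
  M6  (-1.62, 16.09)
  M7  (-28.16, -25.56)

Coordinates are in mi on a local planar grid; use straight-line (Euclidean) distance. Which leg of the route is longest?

Leg distances:
M1→M2: 53.0 mi
M2→M3: 8.4 mi
M3→M4: 82.6 mi
M4→M5: 45.0 mi
M5→M6: 34.1 mi
M6→M7: 49.4 mi
The longest leg is M3–M4 at 82.6 mi.

M3–M4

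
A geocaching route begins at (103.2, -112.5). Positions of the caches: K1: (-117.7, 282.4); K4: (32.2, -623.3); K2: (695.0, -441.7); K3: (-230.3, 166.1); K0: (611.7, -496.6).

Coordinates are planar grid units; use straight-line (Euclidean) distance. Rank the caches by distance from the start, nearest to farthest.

Distance from the start at (103.2, -112.5) to each:
K3 (-230.3, 166.1): 434.6
K1 (-117.7, 282.4): 452.5
K4 (32.2, -623.3): 515.7
K0 (611.7, -496.6): 637.3
K2 (695.0, -441.7): 677.2

K3, K1, K4, K0, K2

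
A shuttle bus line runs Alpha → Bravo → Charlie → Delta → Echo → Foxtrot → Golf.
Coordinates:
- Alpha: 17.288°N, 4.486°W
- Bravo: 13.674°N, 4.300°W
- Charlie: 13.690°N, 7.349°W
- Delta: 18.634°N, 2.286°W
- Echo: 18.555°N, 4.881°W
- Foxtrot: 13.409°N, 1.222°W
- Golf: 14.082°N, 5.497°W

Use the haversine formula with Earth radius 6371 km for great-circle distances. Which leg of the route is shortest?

Leg distances:
Alpha→Bravo: 402.4 km
Bravo→Charlie: 329.4 km
Charlie→Delta: 771.0 km
Delta→Echo: 273.6 km
Echo→Foxtrot: 693.0 km
Foxtrot→Golf: 467.8 km
The shortest leg is Delta–Echo at 273.6 km.

Delta–Echo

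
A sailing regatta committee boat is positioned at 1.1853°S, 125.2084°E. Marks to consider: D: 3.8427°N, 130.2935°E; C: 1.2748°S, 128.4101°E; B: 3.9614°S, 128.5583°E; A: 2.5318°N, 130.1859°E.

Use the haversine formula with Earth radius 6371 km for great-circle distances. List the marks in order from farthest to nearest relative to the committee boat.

D, A, B, C

Computing each great-circle distance from 1.1853°S, 125.2084°E:
D 3.8427°N, 130.2935°E: 794.9 km
A 2.5318°N, 130.1859°E: 690.7 km
B 3.9614°S, 128.5583°E: 483.5 km
C 1.2748°S, 128.4101°E: 356.1 km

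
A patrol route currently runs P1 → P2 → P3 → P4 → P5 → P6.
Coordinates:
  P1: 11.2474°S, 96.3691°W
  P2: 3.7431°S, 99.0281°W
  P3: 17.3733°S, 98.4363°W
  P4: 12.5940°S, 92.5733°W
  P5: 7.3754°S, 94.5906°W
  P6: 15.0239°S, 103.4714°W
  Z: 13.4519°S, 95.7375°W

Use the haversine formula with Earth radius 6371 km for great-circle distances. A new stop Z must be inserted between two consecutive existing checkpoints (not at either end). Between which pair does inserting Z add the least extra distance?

Added distance for inserting Z between each consecutive pair:
P1–P2: 508.6 km
P2–P3: 144.7 km
P3–P4: 55.2 km
P4–P5: 422.1 km
P5–P6: 250.4 km
Smallest added distance is 55.2 km, inserting between P3 and P4.

between P3 and P4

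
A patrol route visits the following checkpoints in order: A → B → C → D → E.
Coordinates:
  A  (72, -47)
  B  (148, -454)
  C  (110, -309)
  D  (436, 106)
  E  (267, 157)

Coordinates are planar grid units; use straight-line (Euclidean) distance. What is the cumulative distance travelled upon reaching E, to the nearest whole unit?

Leg distances:
A→B: 414.0  (cumulative 414.0)
B→C: 149.9  (cumulative 563.9)
C→D: 527.7  (cumulative 1091.7)
D→E: 176.5  (cumulative 1268.2)
Cumulative distance at E ≈ 1268.

1268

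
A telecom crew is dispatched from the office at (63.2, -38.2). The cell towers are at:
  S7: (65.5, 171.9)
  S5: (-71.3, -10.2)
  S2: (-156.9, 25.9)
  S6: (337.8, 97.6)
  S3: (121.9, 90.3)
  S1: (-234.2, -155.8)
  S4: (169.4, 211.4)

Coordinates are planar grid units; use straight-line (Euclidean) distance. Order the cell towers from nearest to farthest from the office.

S5, S3, S7, S2, S4, S6, S1

Distance from the office at (63.2, -38.2) to each:
S5 (-71.3, -10.2): 137.4
S3 (121.9, 90.3): 141.3
S7 (65.5, 171.9): 210.1
S2 (-156.9, 25.9): 229.2
S4 (169.4, 211.4): 271.3
S6 (337.8, 97.6): 306.3
S1 (-234.2, -155.8): 319.8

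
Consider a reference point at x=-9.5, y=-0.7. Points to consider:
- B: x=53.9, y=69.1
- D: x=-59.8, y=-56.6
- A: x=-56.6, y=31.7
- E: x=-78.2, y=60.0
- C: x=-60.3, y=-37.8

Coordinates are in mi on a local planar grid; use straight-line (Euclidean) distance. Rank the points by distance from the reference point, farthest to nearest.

B, E, D, C, A

Computing each straight-line distance from x=-9.5, y=-0.7:
B x=53.9, y=69.1: 94.3 mi
E x=-78.2, y=60.0: 91.7 mi
D x=-59.8, y=-56.6: 75.2 mi
C x=-60.3, y=-37.8: 62.9 mi
A x=-56.6, y=31.7: 57.2 mi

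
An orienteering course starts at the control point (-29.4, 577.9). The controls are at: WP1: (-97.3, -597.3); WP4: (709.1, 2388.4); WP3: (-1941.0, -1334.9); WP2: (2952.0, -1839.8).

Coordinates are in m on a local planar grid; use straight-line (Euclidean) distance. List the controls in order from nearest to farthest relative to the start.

Distances from the start:
WP1 (-97.3, -597.3): 1177.2 m
WP4 (709.1, 2388.4): 1955.3 m
WP3 (-1941.0, -1334.9): 2704.3 m
WP2 (2952.0, -1839.8): 3838.5 m

WP1, WP4, WP3, WP2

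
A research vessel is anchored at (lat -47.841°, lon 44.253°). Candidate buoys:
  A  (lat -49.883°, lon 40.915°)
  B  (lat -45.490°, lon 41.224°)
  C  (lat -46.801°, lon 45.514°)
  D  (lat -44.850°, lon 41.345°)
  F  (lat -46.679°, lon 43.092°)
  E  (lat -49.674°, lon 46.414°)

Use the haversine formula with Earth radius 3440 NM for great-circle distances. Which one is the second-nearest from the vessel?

Distance to each, sorted:
C: 80.8 NM
F: 84.3 NM
E: 139.4 NM
A: 180.0 NM
B: 188.4 NM
D: 216.2 NM
The second-nearest is F at 84.3 NM.

F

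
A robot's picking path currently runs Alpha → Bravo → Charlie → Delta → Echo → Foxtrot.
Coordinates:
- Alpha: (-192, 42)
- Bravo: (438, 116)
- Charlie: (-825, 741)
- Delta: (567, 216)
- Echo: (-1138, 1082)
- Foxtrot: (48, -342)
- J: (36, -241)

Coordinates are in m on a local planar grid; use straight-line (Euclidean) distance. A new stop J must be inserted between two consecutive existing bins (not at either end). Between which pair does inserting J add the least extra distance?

Added distance for inserting J between each consecutive pair:
Alpha–Bravo: 266.7 m
Bravo–Charlie: 434.5 m
Charlie–Delta: 518.9 m
Delta–Echo: 557.0 m
Echo–Foxtrot: 17.3 m
Smallest added distance is 17.3 m, inserting between Echo and Foxtrot.

between Echo and Foxtrot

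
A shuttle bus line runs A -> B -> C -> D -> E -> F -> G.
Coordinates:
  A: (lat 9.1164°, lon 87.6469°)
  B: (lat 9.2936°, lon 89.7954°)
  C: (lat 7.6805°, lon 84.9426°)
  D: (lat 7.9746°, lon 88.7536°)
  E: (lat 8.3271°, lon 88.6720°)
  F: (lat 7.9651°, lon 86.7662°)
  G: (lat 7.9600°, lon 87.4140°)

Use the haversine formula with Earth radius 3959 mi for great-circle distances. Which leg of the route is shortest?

D–E

Leg distances:
A→B: 147.1 mi
B→C: 349.9 mi
C→D: 261.7 mi
D→E: 25.0 mi
E→F: 132.7 mi
F→G: 44.3 mi
The shortest leg is D–E at 25.0 mi.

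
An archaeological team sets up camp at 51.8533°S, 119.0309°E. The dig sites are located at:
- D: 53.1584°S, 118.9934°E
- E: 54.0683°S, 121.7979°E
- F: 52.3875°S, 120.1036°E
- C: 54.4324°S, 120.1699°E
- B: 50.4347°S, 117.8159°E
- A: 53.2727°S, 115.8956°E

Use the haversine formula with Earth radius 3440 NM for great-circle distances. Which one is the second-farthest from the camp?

Distance to each, sorted:
E: 166.4 NM
C: 160.2 NM
A: 142.7 NM
B: 96.7 NM
D: 78.4 NM
F: 50.9 NM
The second-farthest is C at 160.2 NM.

C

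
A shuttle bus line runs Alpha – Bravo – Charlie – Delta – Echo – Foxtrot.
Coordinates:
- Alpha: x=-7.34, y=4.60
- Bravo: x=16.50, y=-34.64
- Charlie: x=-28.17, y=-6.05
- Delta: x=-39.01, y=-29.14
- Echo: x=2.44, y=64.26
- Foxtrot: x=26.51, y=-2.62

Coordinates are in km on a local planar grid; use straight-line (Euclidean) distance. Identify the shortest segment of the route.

Charlie–Delta

Leg distances:
Alpha→Bravo: 45.9 km
Bravo→Charlie: 53.0 km
Charlie→Delta: 25.5 km
Delta→Echo: 102.2 km
Echo→Foxtrot: 71.1 km
The shortest leg is Charlie–Delta at 25.5 km.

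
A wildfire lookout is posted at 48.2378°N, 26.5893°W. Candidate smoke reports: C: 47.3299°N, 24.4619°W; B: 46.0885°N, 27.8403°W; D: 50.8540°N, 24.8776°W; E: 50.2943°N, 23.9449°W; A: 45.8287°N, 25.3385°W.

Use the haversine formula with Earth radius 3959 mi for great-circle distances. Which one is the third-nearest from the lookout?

A

Distances from the lookout (48.2378°N, 26.5893°W):
C: 117.0 mi
B: 159.7 mi
A: 176.6 mi
E: 185.5 mi
D: 196.4 mi
The third-nearest is A at 176.6 mi.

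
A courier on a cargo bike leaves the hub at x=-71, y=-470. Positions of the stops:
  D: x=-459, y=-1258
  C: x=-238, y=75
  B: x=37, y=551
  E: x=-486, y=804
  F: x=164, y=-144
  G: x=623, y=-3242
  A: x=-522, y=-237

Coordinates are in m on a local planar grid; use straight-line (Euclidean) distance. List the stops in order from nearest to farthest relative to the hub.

F, A, C, D, B, E, G

Distances from the hub:
F x=164, y=-144: 401.9 m
A x=-522, y=-237: 507.6 m
C x=-238, y=75: 570.0 m
D x=-459, y=-1258: 878.3 m
B x=37, y=551: 1026.7 m
E x=-486, y=804: 1339.9 m
G x=623, y=-3242: 2857.6 m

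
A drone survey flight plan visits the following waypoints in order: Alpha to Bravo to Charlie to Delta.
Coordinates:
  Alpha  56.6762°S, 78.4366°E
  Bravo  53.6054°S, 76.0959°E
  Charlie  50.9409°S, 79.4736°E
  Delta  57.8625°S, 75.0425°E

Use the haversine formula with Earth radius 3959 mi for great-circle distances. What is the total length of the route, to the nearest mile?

974 mi

Leg distances:
Alpha→Bravo: 231.4 mi  (cumulative 231.4 mi)
Bravo→Charlie: 233.0 mi  (cumulative 464.4 mi)
Charlie→Delta: 510.1 mi  (cumulative 974.5 mi)
Total route length ≈ 974 mi.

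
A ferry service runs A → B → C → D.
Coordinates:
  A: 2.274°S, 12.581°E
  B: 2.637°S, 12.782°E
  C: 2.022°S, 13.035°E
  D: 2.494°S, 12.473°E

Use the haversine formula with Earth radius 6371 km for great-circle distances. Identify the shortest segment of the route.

A–B

Leg distances:
A→B: 46.1 km
B→C: 73.9 km
C→D: 81.6 km
The shortest leg is A–B at 46.1 km.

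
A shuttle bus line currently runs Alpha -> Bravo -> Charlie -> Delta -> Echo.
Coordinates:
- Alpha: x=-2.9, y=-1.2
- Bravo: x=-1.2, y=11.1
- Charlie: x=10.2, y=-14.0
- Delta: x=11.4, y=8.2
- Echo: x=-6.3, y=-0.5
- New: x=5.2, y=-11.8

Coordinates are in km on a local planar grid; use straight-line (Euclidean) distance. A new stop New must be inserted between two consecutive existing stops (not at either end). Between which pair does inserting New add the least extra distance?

between Bravo and Charlie

Added distance for inserting New between each consecutive pair:
Alpha–Bravo: 24.7 km
Bravo–Charlie: 1.7 km
Charlie–Delta: 4.2 km
Delta–Echo: 17.3 km
Smallest added distance is 1.7 km, inserting between Bravo and Charlie.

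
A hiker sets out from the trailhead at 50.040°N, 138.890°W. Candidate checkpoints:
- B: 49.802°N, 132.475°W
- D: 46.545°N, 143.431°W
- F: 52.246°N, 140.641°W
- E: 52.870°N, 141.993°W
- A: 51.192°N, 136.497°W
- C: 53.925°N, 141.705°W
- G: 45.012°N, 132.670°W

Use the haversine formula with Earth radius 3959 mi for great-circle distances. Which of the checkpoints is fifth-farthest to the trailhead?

E

Distance to each, sorted:
G: 452.4 mi
D: 319.1 mi
C: 293.9 mi
B: 285.8 mi
E: 236.8 mi
F: 170.3 mi
A: 131.7 mi
The fifth-farthest is E at 236.8 mi.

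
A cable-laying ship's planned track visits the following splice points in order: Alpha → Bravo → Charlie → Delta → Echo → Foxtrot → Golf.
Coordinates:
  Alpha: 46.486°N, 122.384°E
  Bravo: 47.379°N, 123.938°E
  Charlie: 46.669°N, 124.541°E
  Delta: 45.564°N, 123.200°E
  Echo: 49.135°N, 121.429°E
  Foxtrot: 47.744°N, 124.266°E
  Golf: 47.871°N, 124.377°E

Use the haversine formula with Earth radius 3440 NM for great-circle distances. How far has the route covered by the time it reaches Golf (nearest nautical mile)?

Leg distances:
Alpha→Bravo: 83.3 NM  (cumulative 83.3 NM)
Bravo→Charlie: 49.3 NM  (cumulative 132.5 NM)
Charlie→Delta: 86.7 NM  (cumulative 219.2 NM)
Delta→Echo: 226.2 NM  (cumulative 445.4 NM)
Echo→Foxtrot: 140.5 NM  (cumulative 585.9 NM)
Foxtrot→Golf: 8.8 NM  (cumulative 594.7 NM)
Cumulative distance at Golf ≈ 595 NM.

595 NM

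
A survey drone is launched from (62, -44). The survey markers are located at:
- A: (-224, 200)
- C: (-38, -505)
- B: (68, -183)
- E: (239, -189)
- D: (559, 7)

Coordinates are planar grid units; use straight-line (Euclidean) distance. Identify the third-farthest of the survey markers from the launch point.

Distances from the launch point ((62, -44)):
D: 499.6
C: 471.7
A: 375.9
E: 228.8
B: 139.1
The third-farthest is A at 375.9.

A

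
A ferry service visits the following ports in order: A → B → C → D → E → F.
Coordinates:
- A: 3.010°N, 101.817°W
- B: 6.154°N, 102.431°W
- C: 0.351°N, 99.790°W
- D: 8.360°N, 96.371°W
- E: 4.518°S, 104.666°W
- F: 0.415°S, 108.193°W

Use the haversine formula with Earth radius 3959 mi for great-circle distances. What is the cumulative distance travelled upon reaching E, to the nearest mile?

2321 mi

Leg distances:
A→B: 221.3 mi  (cumulative 221.3 mi)
B→C: 440.4 mi  (cumulative 661.7 mi)
C→D: 601.4 mi  (cumulative 1263.1 mi)
D→E: 1057.6 mi  (cumulative 2320.7 mi)
Cumulative distance at E ≈ 2321 mi.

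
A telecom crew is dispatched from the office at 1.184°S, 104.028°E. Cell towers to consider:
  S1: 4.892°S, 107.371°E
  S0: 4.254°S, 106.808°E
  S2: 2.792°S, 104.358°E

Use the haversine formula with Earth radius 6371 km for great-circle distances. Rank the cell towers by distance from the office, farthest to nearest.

S1, S0, S2

Computing each great-circle distance from 1.184°S, 104.028°E:
S1 4.892°S, 107.371°E: 554.7 km
S0 4.254°S, 106.808°E: 460.3 km
S2 2.792°S, 104.358°E: 182.5 km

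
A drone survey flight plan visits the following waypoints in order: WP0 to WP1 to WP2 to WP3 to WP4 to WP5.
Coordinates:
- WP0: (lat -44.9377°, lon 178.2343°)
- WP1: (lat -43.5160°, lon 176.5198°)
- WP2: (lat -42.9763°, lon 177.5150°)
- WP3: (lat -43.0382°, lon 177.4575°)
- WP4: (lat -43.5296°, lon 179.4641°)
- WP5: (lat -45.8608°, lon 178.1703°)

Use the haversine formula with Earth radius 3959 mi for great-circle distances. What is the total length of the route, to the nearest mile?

477 mi

Leg distances:
WP0→WP1: 129.8 mi  (cumulative 129.8 mi)
WP1→WP2: 62.4 mi  (cumulative 192.3 mi)
WP2→WP3: 5.2 mi  (cumulative 197.4 mi)
WP3→WP4: 106.5 mi  (cumulative 303.9 mi)
WP4→WP5: 173.2 mi  (cumulative 477.1 mi)
Total route length ≈ 477 mi.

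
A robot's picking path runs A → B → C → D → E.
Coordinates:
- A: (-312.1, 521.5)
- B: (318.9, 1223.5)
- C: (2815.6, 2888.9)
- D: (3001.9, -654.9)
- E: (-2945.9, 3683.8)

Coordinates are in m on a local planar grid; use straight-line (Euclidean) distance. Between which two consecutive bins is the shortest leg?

A–B

Leg distances:
A→B: 943.9 m
B→C: 3001.2 m
C→D: 3548.7 m
D→E: 7362.1 m
The shortest leg is A–B at 943.9 m.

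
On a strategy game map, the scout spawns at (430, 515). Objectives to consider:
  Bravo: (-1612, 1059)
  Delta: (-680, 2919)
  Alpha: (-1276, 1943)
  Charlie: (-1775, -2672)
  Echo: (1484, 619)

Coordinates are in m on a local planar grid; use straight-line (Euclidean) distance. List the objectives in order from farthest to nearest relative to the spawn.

Charlie, Delta, Alpha, Bravo, Echo

Distance from the spawn at (430, 515) to each:
Charlie (-1775, -2672): 3875.4 m
Delta (-680, 2919): 2647.9 m
Alpha (-1276, 1943): 2224.8 m
Bravo (-1612, 1059): 2113.2 m
Echo (1484, 619): 1059.1 m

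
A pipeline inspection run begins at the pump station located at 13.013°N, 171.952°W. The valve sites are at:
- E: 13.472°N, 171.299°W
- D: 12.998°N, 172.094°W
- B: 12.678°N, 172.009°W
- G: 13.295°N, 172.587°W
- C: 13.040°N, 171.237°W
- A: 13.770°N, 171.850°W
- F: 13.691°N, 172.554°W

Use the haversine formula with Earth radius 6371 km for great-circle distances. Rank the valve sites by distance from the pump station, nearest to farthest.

Distance from the pump station at 13.013°N, 171.952°W to each:
D 12.998°N, 172.094°W: 15.5 km
B 12.678°N, 172.009°W: 37.8 km
G 13.295°N, 172.587°W: 75.6 km
C 13.040°N, 171.237°W: 77.5 km
A 13.770°N, 171.850°W: 84.9 km
E 13.472°N, 171.299°W: 87.2 km
F 13.691°N, 172.554°W: 99.6 km

D, B, G, C, A, E, F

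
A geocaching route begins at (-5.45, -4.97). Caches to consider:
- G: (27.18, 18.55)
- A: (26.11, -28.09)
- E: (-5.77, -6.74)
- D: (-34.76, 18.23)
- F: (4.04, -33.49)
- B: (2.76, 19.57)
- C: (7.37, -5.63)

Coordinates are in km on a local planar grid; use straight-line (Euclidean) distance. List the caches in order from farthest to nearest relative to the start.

G, A, D, F, B, C, E

Distance from the start at (-5.45, -4.97) to each:
G (27.18, 18.55): 40.2 km
A (26.11, -28.09): 39.1 km
D (-34.76, 18.23): 37.4 km
F (4.04, -33.49): 30.1 km
B (2.76, 19.57): 25.9 km
C (7.37, -5.63): 12.8 km
E (-5.77, -6.74): 1.8 km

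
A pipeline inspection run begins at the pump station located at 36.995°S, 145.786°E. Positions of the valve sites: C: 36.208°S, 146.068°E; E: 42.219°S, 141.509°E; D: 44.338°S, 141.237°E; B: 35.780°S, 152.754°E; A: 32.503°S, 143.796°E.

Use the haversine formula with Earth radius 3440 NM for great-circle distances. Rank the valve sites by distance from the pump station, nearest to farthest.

C, A, B, E, D

Distances from the pump station:
C 36.208°S, 146.068°E: 49.2 NM
A 32.503°S, 143.796°E: 287.0 NM
B 35.780°S, 152.754°E: 344.5 NM
E 42.219°S, 141.509°E: 370.7 NM
D 44.338°S, 141.237°E: 486.9 NM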